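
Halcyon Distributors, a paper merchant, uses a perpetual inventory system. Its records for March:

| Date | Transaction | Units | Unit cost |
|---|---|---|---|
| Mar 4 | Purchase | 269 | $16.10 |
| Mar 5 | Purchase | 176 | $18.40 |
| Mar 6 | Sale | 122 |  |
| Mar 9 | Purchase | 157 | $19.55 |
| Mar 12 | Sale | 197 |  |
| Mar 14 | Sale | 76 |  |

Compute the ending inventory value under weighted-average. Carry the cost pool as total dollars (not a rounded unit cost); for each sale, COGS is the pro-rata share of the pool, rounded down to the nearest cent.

Ending inventory = $3,693.01

After Mar 4: 269 on hand, pool $4,330.90 (≈ $16.1000 each)
After Mar 5: 445 on hand, pool $7,569.30 (≈ $17.0097 each)
Mar 6, sell 122: 122/445 × $7,569.30 → $2,075.17
After Mar 9: 480 on hand, pool $8,563.48 (≈ $17.8406 each)
Mar 12, sell 197: 197/480 × $8,563.48 → $3,514.59
Mar 14, sell 76: 76/283 × $5,048.89 → $1,355.88
Total COGS = $2,075.17 + $3,514.59 + $1,355.88 = $6,945.64
Ending inventory (cost pool remaining) = $3,693.01
Check: goods available $10,638.65 = COGS $6,945.64 + ending $3,693.01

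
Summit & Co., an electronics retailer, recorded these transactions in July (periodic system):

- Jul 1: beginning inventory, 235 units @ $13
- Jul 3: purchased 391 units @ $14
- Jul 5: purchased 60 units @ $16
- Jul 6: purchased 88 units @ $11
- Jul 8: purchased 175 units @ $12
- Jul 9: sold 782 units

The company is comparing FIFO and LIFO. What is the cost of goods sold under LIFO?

COGS = $10,386

FIFO COGS: 235 @ $13 + 391 @ $14 + 60 @ $16 + 88 @ $11 + 8 @ $12 = $10,553
LIFO COGS: 175 @ $12 + 88 @ $11 + 60 @ $16 + 391 @ $14 + 68 @ $13 = $10,386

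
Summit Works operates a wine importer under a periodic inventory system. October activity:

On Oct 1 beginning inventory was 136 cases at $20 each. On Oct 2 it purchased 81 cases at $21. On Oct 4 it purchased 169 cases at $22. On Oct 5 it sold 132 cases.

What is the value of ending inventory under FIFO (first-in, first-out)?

Oct 5, 132 sold [FIFO — oldest first]: 132 @ $20 = $2,640
Ending inventory: 4 @ $20 + 81 @ $21 + 169 @ $22 = $5,499

Ending inventory = $5,499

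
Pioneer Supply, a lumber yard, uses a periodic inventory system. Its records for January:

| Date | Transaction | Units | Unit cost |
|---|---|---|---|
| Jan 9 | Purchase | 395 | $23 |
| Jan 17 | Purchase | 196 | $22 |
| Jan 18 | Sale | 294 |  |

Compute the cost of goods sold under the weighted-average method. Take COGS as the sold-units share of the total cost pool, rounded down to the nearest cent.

Jan 18, sell 294: 294/591 × $13,397.00 → $6,664.49
Ending inventory (cost pool remaining) = $6,732.51
Check: goods available $13,397.00 = COGS $6,664.49 + ending $6,732.51

COGS = $6,664.49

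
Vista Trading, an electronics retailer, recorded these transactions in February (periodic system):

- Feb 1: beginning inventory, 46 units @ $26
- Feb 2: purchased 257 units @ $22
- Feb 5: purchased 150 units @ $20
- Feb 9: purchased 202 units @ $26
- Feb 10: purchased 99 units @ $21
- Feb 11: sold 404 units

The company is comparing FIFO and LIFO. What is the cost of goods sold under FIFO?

FIFO COGS: 46 @ $26 + 257 @ $22 + 101 @ $20 = $8,870
LIFO COGS: 99 @ $21 + 202 @ $26 + 103 @ $20 = $9,391

COGS = $8,870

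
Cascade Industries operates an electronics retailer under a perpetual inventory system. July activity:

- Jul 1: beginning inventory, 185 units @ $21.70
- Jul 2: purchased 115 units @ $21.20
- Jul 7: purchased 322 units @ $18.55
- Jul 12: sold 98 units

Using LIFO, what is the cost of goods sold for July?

COGS = $1,817.90

Jul 12, 98 sold [LIFO — newest first]: 98 @ $18.55 = $1,817.90
Ending inventory: 185 @ $21.70 + 115 @ $21.20 + 224 @ $18.55 = $10,607.70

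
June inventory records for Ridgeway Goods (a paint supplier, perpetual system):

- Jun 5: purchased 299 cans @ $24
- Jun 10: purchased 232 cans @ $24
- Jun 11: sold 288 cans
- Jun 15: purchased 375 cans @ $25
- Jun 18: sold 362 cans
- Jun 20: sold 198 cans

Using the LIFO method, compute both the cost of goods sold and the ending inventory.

Jun 11, 288 sold [LIFO — newest first]: 232 @ $24 + 56 @ $24 = $6,912
Jun 18, 362 sold [LIFO — newest first]: 362 @ $25 = $9,050
Jun 20, 198 sold [LIFO — newest first]: 13 @ $25 + 185 @ $24 = $4,765
Total COGS = $6,912 + $9,050 + $4,765 = $20,727
Ending inventory: 58 @ $24 = $1,392

COGS = $20,727; ending inventory = $1,392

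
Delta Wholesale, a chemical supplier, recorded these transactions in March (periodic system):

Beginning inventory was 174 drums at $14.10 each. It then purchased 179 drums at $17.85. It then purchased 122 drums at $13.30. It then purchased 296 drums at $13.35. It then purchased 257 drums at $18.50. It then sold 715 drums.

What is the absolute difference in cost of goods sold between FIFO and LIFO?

$567.55

FIFO COGS: 174 @ $14.10 + 179 @ $17.85 + 122 @ $13.30 + 240 @ $13.35 = $10,475.15
LIFO COGS: 257 @ $18.50 + 296 @ $13.35 + 122 @ $13.30 + 40 @ $17.85 = $11,042.70
Difference = |$10,475.15 − $11,042.70| = $567.55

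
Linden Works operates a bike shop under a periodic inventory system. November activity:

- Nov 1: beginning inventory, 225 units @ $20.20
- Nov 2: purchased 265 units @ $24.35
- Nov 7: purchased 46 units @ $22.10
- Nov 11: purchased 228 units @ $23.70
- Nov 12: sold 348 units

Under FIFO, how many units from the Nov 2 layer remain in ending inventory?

142

Nov 12, 348 sold [FIFO — oldest first]: 225 @ $20.20 + 123 @ $24.35 = $7,540.05
Ending inventory: 142 @ $24.35 + 46 @ $22.10 + 228 @ $23.70 = $9,877.90
Check: goods available $17,417.95 = COGS $7,540.05 + ending $9,877.90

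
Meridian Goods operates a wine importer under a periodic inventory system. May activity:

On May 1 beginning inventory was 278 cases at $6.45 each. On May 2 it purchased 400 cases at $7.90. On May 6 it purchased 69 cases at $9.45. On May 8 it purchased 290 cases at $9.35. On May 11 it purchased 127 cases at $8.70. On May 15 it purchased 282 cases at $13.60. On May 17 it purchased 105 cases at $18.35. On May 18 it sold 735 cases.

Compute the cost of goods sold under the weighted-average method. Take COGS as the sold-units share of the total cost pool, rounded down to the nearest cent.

COGS = $7,195.27

May 18, sell 735: 735/1551 × $15,183.50 → $7,195.27
Ending inventory (cost pool remaining) = $7,988.23
Check: goods available $15,183.50 = COGS $7,195.27 + ending $7,988.23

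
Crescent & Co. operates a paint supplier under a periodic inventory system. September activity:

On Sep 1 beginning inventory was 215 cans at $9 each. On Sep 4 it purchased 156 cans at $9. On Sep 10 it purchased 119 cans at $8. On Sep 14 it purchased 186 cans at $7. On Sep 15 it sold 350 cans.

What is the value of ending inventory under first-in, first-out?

Ending inventory = $2,443

Sep 15, 350 sold [FIFO — oldest first]: 215 @ $9 + 135 @ $9 = $3,150
Ending inventory: 21 @ $9 + 119 @ $8 + 186 @ $7 = $2,443
Check: goods available $5,593 = COGS $3,150 + ending $2,443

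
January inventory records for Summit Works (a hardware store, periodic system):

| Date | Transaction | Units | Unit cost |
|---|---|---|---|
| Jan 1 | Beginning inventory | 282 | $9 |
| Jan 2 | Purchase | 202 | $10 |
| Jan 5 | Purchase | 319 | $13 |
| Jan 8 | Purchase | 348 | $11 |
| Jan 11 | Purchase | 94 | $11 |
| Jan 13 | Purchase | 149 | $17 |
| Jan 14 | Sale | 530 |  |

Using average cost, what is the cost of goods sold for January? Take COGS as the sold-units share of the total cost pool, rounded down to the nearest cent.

COGS = $6,121.23

Jan 14, sell 530: 530/1394 × $16,100.00 → $6,121.23
Ending inventory (cost pool remaining) = $9,978.77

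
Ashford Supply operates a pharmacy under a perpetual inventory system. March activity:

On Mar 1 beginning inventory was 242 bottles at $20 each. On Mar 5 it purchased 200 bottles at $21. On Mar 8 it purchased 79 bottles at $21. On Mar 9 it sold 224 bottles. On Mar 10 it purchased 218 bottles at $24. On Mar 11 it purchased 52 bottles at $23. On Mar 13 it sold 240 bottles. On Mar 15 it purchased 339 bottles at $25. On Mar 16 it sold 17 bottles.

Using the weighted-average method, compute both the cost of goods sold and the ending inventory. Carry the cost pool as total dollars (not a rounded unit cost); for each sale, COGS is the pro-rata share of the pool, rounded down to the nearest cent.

COGS = $10,303.14; ending inventory = $15,298.86

After Mar 1: 242 on hand, pool $4,840.00 (≈ $20.0000 each)
After Mar 5: 442 on hand, pool $9,040.00 (≈ $20.4525 each)
After Mar 8: 521 on hand, pool $10,699.00 (≈ $20.5355 each)
Mar 9, sell 224: 224/521 × $10,699.00 → $4,599.95
After Mar 10: 515 on hand, pool $11,331.05 (≈ $22.0020 each)
After Mar 11: 567 on hand, pool $12,527.05 (≈ $22.0936 each)
Mar 13, sell 240: 240/567 × $12,527.05 → $5,302.45
After Mar 15: 666 on hand, pool $15,699.60 (≈ $23.5730 each)
Mar 16, sell 17: 17/666 × $15,699.60 → $400.74
Total COGS = $4,599.95 + $5,302.45 + $400.74 = $10,303.14
Ending inventory (cost pool remaining) = $15,298.86
Check: goods available $25,602.00 = COGS $10,303.14 + ending $15,298.86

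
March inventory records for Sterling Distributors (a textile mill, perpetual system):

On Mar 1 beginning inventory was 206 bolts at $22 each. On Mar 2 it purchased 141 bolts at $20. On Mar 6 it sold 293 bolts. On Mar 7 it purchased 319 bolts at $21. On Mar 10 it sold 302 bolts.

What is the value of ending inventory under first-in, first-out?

Mar 6, 293 sold [FIFO — oldest first]: 206 @ $22 + 87 @ $20 = $6,272
Mar 10, 302 sold [FIFO — oldest first]: 54 @ $20 + 248 @ $21 = $6,288
Total COGS = $6,272 + $6,288 = $12,560
Ending inventory: 71 @ $21 = $1,491

Ending inventory = $1,491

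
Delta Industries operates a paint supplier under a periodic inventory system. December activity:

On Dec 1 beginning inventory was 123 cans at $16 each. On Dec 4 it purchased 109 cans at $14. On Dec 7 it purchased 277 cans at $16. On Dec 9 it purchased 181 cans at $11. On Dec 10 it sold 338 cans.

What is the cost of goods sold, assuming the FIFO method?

COGS = $5,190

Dec 10, 338 sold [FIFO — oldest first]: 123 @ $16 + 109 @ $14 + 106 @ $16 = $5,190
Ending inventory: 171 @ $16 + 181 @ $11 = $4,727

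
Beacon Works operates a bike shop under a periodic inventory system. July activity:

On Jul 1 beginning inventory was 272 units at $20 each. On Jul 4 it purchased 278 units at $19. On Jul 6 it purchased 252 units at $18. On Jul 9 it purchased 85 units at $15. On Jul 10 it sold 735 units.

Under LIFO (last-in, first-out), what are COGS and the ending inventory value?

COGS = $13,493; ending inventory = $3,040

Jul 10, 735 sold [LIFO — newest first]: 85 @ $15 + 252 @ $18 + 278 @ $19 + 120 @ $20 = $13,493
Ending inventory: 152 @ $20 = $3,040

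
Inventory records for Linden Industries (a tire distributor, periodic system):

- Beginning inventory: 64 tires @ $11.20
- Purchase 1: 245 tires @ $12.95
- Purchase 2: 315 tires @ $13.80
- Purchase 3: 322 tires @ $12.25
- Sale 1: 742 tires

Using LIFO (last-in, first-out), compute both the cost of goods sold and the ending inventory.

COGS = $9,651.25; ending inventory = $2,529.80

Sale 1 (742) [LIFO — newest first]: 322 @ $12.25 + 315 @ $13.80 + 105 @ $12.95 = $9,651.25
Ending inventory: 64 @ $11.20 + 140 @ $12.95 = $2,529.80
Check: goods available $12,181.05 = COGS $9,651.25 + ending $2,529.80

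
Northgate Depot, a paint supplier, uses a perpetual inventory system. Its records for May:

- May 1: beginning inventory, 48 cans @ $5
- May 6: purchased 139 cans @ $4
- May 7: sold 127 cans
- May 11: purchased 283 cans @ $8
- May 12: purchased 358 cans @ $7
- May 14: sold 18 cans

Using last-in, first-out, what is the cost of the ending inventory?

May 7, 127 sold [LIFO — newest first]: 127 @ $4 = $508
May 14, 18 sold [LIFO — newest first]: 18 @ $7 = $126
Total COGS = $508 + $126 = $634
Ending inventory: 48 @ $5 + 12 @ $4 + 283 @ $8 + 340 @ $7 = $4,932

Ending inventory = $4,932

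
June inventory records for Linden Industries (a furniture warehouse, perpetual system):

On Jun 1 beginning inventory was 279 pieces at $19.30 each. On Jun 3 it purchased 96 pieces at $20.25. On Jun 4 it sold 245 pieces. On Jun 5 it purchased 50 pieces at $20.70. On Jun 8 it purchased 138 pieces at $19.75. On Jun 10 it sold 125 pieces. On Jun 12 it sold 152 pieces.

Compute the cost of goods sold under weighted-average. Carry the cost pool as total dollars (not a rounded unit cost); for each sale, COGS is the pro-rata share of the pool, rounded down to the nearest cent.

After Jun 1: 279 on hand, pool $5,384.70 (≈ $19.3000 each)
After Jun 3: 375 on hand, pool $7,328.70 (≈ $19.5432 each)
Jun 4, sell 245: 245/375 × $7,328.70 → $4,788.08
After Jun 5: 180 on hand, pool $3,575.62 (≈ $19.8646 each)
After Jun 8: 318 on hand, pool $6,301.12 (≈ $19.8148 each)
Jun 10, sell 125: 125/318 × $6,301.12 → $2,476.85
Jun 12, sell 152: 152/193 × $3,824.27 → $3,011.86
Total COGS = $4,788.08 + $2,476.85 + $3,011.86 = $10,276.79
Ending inventory (cost pool remaining) = $812.41
Check: goods available $11,089.20 = COGS $10,276.79 + ending $812.41

COGS = $10,276.79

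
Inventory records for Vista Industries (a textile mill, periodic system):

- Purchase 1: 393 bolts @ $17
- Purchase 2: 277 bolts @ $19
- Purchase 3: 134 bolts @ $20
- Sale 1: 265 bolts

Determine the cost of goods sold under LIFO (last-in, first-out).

Sale 1 (265) [LIFO — newest first]: 134 @ $20 + 131 @ $19 = $5,169
Ending inventory: 393 @ $17 + 146 @ $19 = $9,455

COGS = $5,169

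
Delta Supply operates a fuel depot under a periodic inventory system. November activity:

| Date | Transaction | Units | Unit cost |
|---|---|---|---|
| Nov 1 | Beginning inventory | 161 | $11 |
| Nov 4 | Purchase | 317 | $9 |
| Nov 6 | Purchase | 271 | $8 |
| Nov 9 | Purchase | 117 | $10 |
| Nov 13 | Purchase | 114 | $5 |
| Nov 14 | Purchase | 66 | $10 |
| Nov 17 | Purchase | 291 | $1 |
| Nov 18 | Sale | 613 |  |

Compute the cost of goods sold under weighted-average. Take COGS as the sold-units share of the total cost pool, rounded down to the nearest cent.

Nov 18, sell 613: 613/1337 × $9,483.00 → $4,347.85
Ending inventory (cost pool remaining) = $5,135.15

COGS = $4,347.85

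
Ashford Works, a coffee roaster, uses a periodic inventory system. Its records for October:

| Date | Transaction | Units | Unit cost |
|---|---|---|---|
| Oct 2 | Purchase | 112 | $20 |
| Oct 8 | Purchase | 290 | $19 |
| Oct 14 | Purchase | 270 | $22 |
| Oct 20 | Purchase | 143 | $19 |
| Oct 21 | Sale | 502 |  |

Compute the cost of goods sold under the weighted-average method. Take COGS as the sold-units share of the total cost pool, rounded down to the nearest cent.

Oct 21, sell 502: 502/815 × $16,407.00 → $10,105.90
Ending inventory (cost pool remaining) = $6,301.10
Check: goods available $16,407.00 = COGS $10,105.90 + ending $6,301.10

COGS = $10,105.90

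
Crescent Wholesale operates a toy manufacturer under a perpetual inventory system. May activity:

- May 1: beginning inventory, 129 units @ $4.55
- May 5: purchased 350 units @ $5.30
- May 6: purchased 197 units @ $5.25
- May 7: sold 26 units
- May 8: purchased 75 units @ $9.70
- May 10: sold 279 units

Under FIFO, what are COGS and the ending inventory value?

COGS = $1,519.75; ending inventory = $2,683.95

May 7, 26 sold [FIFO — oldest first]: 26 @ $4.55 = $118.30
May 10, 279 sold [FIFO — oldest first]: 103 @ $4.55 + 176 @ $5.30 = $1,401.45
Total COGS = $118.30 + $1,401.45 = $1,519.75
Ending inventory: 174 @ $5.30 + 197 @ $5.25 + 75 @ $9.70 = $2,683.95
Check: goods available $4,203.70 = COGS $1,519.75 + ending $2,683.95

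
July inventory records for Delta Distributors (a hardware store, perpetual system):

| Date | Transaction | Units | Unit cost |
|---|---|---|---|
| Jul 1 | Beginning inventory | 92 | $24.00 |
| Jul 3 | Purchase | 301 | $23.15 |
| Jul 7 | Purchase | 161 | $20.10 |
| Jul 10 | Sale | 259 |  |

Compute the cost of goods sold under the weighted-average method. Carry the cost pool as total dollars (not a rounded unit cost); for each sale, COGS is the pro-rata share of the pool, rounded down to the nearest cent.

COGS = $5,802.83

After Jul 1: 92 on hand, pool $2,208.00 (≈ $24.0000 each)
After Jul 3: 393 on hand, pool $9,176.15 (≈ $23.3490 each)
After Jul 7: 554 on hand, pool $12,412.25 (≈ $22.4048 each)
Jul 10, sell 259: 259/554 × $12,412.25 → $5,802.83
Ending inventory (cost pool remaining) = $6,609.42
Check: goods available $12,412.25 = COGS $5,802.83 + ending $6,609.42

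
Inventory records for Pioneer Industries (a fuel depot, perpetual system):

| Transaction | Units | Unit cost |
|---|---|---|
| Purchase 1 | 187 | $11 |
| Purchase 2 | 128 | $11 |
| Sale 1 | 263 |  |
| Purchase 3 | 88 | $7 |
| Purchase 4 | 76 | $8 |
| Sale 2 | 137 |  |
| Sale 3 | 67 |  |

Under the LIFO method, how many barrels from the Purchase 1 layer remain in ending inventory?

Sale 1 (263) [LIFO — newest first]: 128 @ $11 + 135 @ $11 = $2,893
Sale 2 (137) [LIFO — newest first]: 76 @ $8 + 61 @ $7 = $1,035
Sale 3 (67) [LIFO — newest first]: 27 @ $7 + 40 @ $11 = $629
Total COGS = $2,893 + $1,035 + $629 = $4,557
Ending inventory: 12 @ $11 = $132
Check: goods available $4,689 = COGS $4,557 + ending $132

12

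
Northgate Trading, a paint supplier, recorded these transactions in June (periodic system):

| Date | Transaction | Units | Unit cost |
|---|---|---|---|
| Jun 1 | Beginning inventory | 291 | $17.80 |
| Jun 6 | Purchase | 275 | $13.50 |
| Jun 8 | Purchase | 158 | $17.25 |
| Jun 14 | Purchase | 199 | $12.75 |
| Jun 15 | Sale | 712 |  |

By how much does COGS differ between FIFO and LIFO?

$1,011.55

FIFO COGS: 291 @ $17.80 + 275 @ $13.50 + 146 @ $17.25 = $11,410.80
LIFO COGS: 199 @ $12.75 + 158 @ $17.25 + 275 @ $13.50 + 80 @ $17.80 = $10,399.25
Difference = |$11,410.80 − $10,399.25| = $1,011.55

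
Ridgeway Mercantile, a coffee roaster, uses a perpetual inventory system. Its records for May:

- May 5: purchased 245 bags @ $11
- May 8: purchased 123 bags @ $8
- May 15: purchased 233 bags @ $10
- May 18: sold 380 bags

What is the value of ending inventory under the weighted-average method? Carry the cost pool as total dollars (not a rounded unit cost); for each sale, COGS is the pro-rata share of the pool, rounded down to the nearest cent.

Ending inventory = $2,209.64

After May 5: 245 on hand, pool $2,695.00 (≈ $11.0000 each)
After May 8: 368 on hand, pool $3,679.00 (≈ $9.9973 each)
After May 15: 601 on hand, pool $6,009.00 (≈ $9.9983 each)
May 18, sell 380: 380/601 × $6,009.00 → $3,799.36
Ending inventory (cost pool remaining) = $2,209.64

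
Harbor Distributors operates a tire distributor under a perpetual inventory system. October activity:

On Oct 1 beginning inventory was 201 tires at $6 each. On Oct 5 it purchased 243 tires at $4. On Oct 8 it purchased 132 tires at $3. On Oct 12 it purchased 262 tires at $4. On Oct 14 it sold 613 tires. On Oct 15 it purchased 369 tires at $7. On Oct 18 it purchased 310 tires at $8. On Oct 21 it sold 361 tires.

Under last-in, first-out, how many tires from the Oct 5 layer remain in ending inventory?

Oct 14, 613 sold [LIFO — newest first]: 262 @ $4 + 132 @ $3 + 219 @ $4 = $2,320
Oct 21, 361 sold [LIFO — newest first]: 310 @ $8 + 51 @ $7 = $2,837
Total COGS = $2,320 + $2,837 = $5,157
Ending inventory: 201 @ $6 + 24 @ $4 + 318 @ $7 = $3,528

24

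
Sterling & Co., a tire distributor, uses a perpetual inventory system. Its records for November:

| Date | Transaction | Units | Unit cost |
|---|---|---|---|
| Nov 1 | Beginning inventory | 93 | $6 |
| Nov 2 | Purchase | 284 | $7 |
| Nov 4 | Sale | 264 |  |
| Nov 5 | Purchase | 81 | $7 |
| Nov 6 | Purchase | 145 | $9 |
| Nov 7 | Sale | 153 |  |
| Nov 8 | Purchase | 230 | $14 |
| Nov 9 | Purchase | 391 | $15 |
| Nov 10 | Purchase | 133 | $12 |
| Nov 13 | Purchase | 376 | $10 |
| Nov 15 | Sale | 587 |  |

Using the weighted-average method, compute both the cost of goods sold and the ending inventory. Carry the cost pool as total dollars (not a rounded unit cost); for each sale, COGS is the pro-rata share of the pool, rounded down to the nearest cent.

After Nov 1: 93 on hand, pool $558.00 (≈ $6.0000 each)
After Nov 2: 377 on hand, pool $2,546.00 (≈ $6.7533 each)
Nov 4, sell 264: 264/377 × $2,546.00 → $1,782.87
After Nov 5: 194 on hand, pool $1,330.13 (≈ $6.8563 each)
After Nov 6: 339 on hand, pool $2,635.13 (≈ $7.7732 each)
Nov 7, sell 153: 153/339 × $2,635.13 → $1,189.30
After Nov 8: 416 on hand, pool $4,665.83 (≈ $11.2159 each)
After Nov 9: 807 on hand, pool $10,530.83 (≈ $13.0494 each)
After Nov 10: 940 on hand, pool $12,126.83 (≈ $12.9009 each)
After Nov 13: 1316 on hand, pool $15,886.83 (≈ $12.0721 each)
Nov 15, sell 587: 587/1316 × $15,886.83 → $7,086.29
Total COGS = $1,782.87 + $1,189.30 + $7,086.29 = $10,058.46
Ending inventory (cost pool remaining) = $8,800.54

COGS = $10,058.46; ending inventory = $8,800.54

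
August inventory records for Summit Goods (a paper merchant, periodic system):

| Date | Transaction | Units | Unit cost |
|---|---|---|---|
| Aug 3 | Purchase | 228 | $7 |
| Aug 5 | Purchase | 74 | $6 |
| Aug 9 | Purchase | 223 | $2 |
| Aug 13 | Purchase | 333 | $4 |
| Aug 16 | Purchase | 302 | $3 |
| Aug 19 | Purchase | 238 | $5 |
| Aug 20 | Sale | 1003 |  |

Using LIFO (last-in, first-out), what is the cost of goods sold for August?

Aug 20, 1003 sold [LIFO — newest first]: 238 @ $5 + 302 @ $3 + 333 @ $4 + 130 @ $2 = $3,688
Ending inventory: 228 @ $7 + 74 @ $6 + 93 @ $2 = $2,226
Check: goods available $5,914 = COGS $3,688 + ending $2,226

COGS = $3,688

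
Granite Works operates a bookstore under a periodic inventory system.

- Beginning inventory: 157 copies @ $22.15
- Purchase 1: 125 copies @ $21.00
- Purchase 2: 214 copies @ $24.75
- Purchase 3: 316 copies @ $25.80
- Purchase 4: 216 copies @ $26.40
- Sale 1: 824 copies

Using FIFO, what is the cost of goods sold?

COGS = $19,868.65

Sale 1 (824) [FIFO — oldest first]: 157 @ $22.15 + 125 @ $21.00 + 214 @ $24.75 + 316 @ $25.80 + 12 @ $26.40 = $19,868.65
Ending inventory: 204 @ $26.40 = $5,385.60
Check: goods available $25,254.25 = COGS $19,868.65 + ending $5,385.60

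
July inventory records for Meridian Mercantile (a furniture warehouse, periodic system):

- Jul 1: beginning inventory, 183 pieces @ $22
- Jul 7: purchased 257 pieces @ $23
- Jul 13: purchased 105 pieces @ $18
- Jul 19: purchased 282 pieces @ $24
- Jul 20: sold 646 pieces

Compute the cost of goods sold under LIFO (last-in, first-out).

COGS = $14,613

Jul 20, 646 sold [LIFO — newest first]: 282 @ $24 + 105 @ $18 + 257 @ $23 + 2 @ $22 = $14,613
Ending inventory: 181 @ $22 = $3,982
Check: goods available $18,595 = COGS $14,613 + ending $3,982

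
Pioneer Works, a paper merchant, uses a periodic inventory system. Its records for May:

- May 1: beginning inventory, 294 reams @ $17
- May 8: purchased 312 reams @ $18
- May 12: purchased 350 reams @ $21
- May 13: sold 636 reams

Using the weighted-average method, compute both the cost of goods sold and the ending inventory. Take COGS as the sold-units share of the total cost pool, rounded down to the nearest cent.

May 13, sell 636: 636/956 × $17,964.00 → $11,950.94
Ending inventory (cost pool remaining) = $6,013.06
Check: goods available $17,964.00 = COGS $11,950.94 + ending $6,013.06

COGS = $11,950.94; ending inventory = $6,013.06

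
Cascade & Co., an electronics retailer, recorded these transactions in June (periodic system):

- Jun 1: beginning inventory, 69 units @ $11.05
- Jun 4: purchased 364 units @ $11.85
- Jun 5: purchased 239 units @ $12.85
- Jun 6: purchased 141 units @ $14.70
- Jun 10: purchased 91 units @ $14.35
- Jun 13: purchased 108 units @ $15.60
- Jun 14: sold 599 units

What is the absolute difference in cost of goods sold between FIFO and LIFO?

FIFO COGS: 69 @ $11.05 + 364 @ $11.85 + 166 @ $12.85 = $7,208.95
LIFO COGS: 108 @ $15.60 + 91 @ $14.35 + 141 @ $14.70 + 239 @ $12.85 + 20 @ $11.85 = $8,371.50
Difference = |$7,208.95 − $8,371.50| = $1,162.55

$1,162.55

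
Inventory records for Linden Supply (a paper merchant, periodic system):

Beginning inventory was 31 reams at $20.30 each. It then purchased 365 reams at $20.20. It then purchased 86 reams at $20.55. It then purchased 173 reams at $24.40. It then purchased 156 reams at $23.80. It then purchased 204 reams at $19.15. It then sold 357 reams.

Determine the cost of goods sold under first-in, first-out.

COGS = $7,214.50

Sale 1 (357) [FIFO — oldest first]: 31 @ $20.30 + 326 @ $20.20 = $7,214.50
Ending inventory: 39 @ $20.20 + 86 @ $20.55 + 173 @ $24.40 + 156 @ $23.80 + 204 @ $19.15 = $14,395.70
Check: goods available $21,610.20 = COGS $7,214.50 + ending $14,395.70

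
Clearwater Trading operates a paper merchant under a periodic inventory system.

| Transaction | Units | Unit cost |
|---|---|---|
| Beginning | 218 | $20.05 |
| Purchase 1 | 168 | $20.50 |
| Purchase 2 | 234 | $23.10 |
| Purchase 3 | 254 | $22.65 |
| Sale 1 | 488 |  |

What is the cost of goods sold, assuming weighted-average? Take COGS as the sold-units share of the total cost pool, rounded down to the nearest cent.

COGS = $10,593.84

Sale 1, sell 488: 488/874 × $18,973.40 → $10,593.84
Ending inventory (cost pool remaining) = $8,379.56
Check: goods available $18,973.40 = COGS $10,593.84 + ending $8,379.56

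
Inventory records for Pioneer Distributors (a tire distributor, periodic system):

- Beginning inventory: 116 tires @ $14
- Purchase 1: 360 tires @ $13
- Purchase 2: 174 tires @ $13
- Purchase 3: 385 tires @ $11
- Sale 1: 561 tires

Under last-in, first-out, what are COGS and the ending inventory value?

COGS = $6,523; ending inventory = $6,278

Sale 1 (561) [LIFO — newest first]: 385 @ $11 + 174 @ $13 + 2 @ $13 = $6,523
Ending inventory: 116 @ $14 + 358 @ $13 = $6,278
Check: goods available $12,801 = COGS $6,523 + ending $6,278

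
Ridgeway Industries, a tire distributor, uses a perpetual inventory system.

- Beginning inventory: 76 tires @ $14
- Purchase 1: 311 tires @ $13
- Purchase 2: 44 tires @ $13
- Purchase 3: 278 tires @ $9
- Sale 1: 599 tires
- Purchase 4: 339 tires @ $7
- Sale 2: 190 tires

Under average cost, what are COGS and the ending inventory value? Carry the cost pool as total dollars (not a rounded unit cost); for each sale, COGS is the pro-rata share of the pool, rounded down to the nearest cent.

After Beginning: 76 on hand, pool $1,064.00 (≈ $14.0000 each)
After Purchase 1: 387 on hand, pool $5,107.00 (≈ $13.1964 each)
After Purchase 2: 431 on hand, pool $5,679.00 (≈ $13.1763 each)
After Purchase 3: 709 on hand, pool $8,181.00 (≈ $11.5388 each)
Sale 1, sell 599: 599/709 × $8,181.00 → $6,911.73
After Purchase 4: 449 on hand, pool $3,642.27 (≈ $8.1120 each)
Sale 2, sell 190: 190/449 × $3,642.27 → $1,541.27
Total COGS = $6,911.73 + $1,541.27 = $8,453.00
Ending inventory (cost pool remaining) = $2,101.00
Check: goods available $10,554.00 = COGS $8,453.00 + ending $2,101.00

COGS = $8,453.00; ending inventory = $2,101.00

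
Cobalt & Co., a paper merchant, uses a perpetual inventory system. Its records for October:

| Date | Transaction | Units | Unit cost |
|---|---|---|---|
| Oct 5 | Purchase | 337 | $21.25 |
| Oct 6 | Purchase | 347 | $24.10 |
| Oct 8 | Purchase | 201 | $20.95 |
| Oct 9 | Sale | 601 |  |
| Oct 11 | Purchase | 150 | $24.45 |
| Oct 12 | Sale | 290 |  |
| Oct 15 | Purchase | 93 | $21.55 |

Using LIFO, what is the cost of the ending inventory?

Oct 9, 601 sold [LIFO — newest first]: 201 @ $20.95 + 347 @ $24.10 + 53 @ $21.25 = $13,699.90
Oct 12, 290 sold [LIFO — newest first]: 150 @ $24.45 + 140 @ $21.25 = $6,642.50
Total COGS = $13,699.90 + $6,642.50 = $20,342.40
Ending inventory: 144 @ $21.25 + 93 @ $21.55 = $5,064.15

Ending inventory = $5,064.15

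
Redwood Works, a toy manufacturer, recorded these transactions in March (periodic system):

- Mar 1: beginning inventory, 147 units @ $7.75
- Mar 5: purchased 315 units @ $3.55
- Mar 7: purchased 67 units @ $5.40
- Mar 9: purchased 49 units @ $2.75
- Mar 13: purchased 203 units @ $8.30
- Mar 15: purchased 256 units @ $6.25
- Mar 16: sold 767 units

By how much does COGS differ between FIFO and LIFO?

FIFO COGS: 147 @ $7.75 + 315 @ $3.55 + 67 @ $5.40 + 49 @ $2.75 + 189 @ $8.30 = $4,322.75
LIFO COGS: 256 @ $6.25 + 203 @ $8.30 + 49 @ $2.75 + 67 @ $5.40 + 192 @ $3.55 = $4,463.05
Difference = |$4,322.75 − $4,463.05| = $140.30

$140.30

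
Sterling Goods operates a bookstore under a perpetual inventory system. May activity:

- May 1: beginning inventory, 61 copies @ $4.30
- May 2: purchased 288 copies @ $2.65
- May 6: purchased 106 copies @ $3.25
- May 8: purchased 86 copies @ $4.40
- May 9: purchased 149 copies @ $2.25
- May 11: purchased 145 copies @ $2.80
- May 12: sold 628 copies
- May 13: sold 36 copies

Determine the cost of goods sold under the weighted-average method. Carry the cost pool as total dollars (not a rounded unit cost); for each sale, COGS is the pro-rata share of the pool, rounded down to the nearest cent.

COGS = $1,979.78

After May 1: 61 on hand, pool $262.30 (≈ $4.3000 each)
After May 2: 349 on hand, pool $1,025.50 (≈ $2.9384 each)
After May 6: 455 on hand, pool $1,370.00 (≈ $3.0110 each)
After May 8: 541 on hand, pool $1,748.40 (≈ $3.2318 each)
After May 9: 690 on hand, pool $2,083.65 (≈ $3.0198 each)
After May 11: 835 on hand, pool $2,489.65 (≈ $2.9816 each)
May 12, sell 628: 628/835 × $2,489.65 → $1,872.45
May 13, sell 36: 36/207 × $617.20 → $107.33
Total COGS = $1,872.45 + $107.33 = $1,979.78
Ending inventory (cost pool remaining) = $509.87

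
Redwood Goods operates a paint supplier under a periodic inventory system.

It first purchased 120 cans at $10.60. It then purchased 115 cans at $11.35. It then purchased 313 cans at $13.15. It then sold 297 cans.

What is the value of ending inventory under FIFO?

Ending inventory = $3,300.65

Sale 1 (297) [FIFO — oldest first]: 120 @ $10.60 + 115 @ $11.35 + 62 @ $13.15 = $3,392.55
Ending inventory: 251 @ $13.15 = $3,300.65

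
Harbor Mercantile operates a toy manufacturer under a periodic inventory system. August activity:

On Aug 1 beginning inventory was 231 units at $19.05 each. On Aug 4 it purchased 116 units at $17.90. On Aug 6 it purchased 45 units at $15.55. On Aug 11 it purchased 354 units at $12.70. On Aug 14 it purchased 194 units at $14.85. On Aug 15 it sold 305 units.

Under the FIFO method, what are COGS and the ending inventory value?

Aug 15, 305 sold [FIFO — oldest first]: 231 @ $19.05 + 74 @ $17.90 = $5,725.15
Ending inventory: 42 @ $17.90 + 45 @ $15.55 + 354 @ $12.70 + 194 @ $14.85 = $8,828.25
Check: goods available $14,553.40 = COGS $5,725.15 + ending $8,828.25

COGS = $5,725.15; ending inventory = $8,828.25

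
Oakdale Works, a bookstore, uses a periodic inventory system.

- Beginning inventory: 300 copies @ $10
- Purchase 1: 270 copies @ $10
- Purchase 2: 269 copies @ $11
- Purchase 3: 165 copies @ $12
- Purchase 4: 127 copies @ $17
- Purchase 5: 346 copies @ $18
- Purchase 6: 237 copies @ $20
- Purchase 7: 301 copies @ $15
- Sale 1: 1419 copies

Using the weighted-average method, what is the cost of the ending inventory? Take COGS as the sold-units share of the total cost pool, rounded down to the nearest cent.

Sale 1, sell 1419: 1419/2015 × $28,281.00 → $19,915.99
Ending inventory (cost pool remaining) = $8,365.01
Check: goods available $28,281.00 = COGS $19,915.99 + ending $8,365.01

Ending inventory = $8,365.01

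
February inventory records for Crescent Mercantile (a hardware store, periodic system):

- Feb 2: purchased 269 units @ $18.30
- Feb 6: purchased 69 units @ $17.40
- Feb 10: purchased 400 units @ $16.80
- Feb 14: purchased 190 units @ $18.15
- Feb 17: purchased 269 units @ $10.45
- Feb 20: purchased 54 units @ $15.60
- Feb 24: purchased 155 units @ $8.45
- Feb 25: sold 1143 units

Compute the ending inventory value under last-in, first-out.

Feb 25, 1143 sold [LIFO — newest first]: 155 @ $8.45 + 54 @ $15.60 + 269 @ $10.45 + 190 @ $18.15 + 400 @ $16.80 + 69 @ $17.40 + 6 @ $18.30 = $16,442.10
Ending inventory: 263 @ $18.30 = $4,812.90

Ending inventory = $4,812.90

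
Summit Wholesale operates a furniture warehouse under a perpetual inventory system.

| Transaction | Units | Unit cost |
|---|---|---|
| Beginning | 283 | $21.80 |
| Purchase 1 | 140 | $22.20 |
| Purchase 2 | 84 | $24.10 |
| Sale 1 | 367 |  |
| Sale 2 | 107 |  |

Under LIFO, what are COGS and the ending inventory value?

COGS = $10,582.40; ending inventory = $719.40

Sale 1 (367) [LIFO — newest first]: 84 @ $24.10 + 140 @ $22.20 + 143 @ $21.80 = $8,249.80
Sale 2 (107) [LIFO — newest first]: 107 @ $21.80 = $2,332.60
Total COGS = $8,249.80 + $2,332.60 = $10,582.40
Ending inventory: 33 @ $21.80 = $719.40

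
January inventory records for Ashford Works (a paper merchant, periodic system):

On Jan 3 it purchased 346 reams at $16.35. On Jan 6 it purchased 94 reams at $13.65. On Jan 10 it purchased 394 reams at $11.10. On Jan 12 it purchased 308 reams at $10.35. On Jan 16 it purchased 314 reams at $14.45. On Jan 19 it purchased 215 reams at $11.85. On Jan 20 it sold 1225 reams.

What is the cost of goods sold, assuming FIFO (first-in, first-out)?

COGS = $15,700.75

Jan 20, 1225 sold [FIFO — oldest first]: 346 @ $16.35 + 94 @ $13.65 + 394 @ $11.10 + 308 @ $10.35 + 83 @ $14.45 = $15,700.75
Ending inventory: 231 @ $14.45 + 215 @ $11.85 = $5,885.70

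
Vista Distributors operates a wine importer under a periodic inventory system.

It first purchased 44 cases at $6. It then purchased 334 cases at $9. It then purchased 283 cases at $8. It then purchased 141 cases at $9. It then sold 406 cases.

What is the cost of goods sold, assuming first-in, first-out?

COGS = $3,494

Sale 1 (406) [FIFO — oldest first]: 44 @ $6 + 334 @ $9 + 28 @ $8 = $3,494
Ending inventory: 255 @ $8 + 141 @ $9 = $3,309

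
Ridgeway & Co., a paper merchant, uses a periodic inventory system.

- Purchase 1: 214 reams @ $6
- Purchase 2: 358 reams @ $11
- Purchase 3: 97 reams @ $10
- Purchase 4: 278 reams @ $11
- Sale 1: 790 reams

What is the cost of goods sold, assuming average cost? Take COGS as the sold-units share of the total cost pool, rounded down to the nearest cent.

Sale 1, sell 790: 790/947 × $9,250.00 → $7,716.47
Ending inventory (cost pool remaining) = $1,533.53

COGS = $7,716.47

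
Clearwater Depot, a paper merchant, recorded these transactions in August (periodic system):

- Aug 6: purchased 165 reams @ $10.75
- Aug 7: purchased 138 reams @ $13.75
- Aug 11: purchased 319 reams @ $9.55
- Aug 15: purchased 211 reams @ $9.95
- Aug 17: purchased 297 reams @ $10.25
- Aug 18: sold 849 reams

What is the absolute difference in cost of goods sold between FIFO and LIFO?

$488.50

FIFO COGS: 165 @ $10.75 + 138 @ $13.75 + 319 @ $9.55 + 211 @ $9.95 + 16 @ $10.25 = $8,981.15
LIFO COGS: 297 @ $10.25 + 211 @ $9.95 + 319 @ $9.55 + 22 @ $13.75 = $8,492.65
Difference = |$8,981.15 − $8,492.65| = $488.50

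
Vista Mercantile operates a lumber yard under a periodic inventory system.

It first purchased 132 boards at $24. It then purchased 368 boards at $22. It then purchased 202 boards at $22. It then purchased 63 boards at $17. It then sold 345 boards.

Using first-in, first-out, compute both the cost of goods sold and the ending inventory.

Sale 1 (345) [FIFO — oldest first]: 132 @ $24 + 213 @ $22 = $7,854
Ending inventory: 155 @ $22 + 202 @ $22 + 63 @ $17 = $8,925

COGS = $7,854; ending inventory = $8,925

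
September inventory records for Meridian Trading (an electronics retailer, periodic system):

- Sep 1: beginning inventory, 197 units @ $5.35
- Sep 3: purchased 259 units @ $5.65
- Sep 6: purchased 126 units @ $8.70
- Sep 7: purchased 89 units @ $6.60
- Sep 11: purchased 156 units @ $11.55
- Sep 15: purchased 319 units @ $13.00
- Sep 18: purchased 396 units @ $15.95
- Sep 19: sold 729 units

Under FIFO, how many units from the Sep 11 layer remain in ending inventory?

Sep 19, 729 sold [FIFO — oldest first]: 197 @ $5.35 + 259 @ $5.65 + 126 @ $8.70 + 89 @ $6.60 + 58 @ $11.55 = $4,870.80
Ending inventory: 98 @ $11.55 + 319 @ $13.00 + 396 @ $15.95 = $11,595.10

98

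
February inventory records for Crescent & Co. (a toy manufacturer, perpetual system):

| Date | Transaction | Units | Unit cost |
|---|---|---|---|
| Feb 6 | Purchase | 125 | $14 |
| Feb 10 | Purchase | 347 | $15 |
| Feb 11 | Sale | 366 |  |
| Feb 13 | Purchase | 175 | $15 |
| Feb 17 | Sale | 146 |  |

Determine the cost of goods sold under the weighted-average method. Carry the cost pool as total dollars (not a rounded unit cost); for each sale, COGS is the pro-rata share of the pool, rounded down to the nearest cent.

COGS = $7,568.48

After Feb 6: 125 on hand, pool $1,750.00 (≈ $14.0000 each)
After Feb 10: 472 on hand, pool $6,955.00 (≈ $14.7352 each)
Feb 11, sell 366: 366/472 × $6,955.00 → $5,393.07
After Feb 13: 281 on hand, pool $4,186.93 (≈ $14.9001 each)
Feb 17, sell 146: 146/281 × $4,186.93 → $2,175.41
Total COGS = $5,393.07 + $2,175.41 = $7,568.48
Ending inventory (cost pool remaining) = $2,011.52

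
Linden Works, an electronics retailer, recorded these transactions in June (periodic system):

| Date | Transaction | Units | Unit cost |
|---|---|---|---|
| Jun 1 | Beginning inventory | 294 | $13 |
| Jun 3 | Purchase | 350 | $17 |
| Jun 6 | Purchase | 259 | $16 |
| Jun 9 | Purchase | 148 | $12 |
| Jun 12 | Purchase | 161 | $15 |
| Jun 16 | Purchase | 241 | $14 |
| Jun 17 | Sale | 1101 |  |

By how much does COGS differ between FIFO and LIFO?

FIFO COGS: 294 @ $13 + 350 @ $17 + 259 @ $16 + 148 @ $12 + 50 @ $15 = $16,442
LIFO COGS: 241 @ $14 + 161 @ $15 + 148 @ $12 + 259 @ $16 + 292 @ $17 = $16,673
Difference = |$16,442 − $16,673| = $231

$231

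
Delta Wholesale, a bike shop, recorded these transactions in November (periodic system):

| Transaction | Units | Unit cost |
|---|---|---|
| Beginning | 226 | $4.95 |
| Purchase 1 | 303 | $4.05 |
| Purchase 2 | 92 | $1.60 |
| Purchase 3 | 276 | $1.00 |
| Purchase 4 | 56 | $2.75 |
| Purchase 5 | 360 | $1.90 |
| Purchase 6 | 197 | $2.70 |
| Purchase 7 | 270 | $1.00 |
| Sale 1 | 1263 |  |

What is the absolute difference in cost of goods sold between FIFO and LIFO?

FIFO COGS: 226 @ $4.95 + 303 @ $4.05 + 92 @ $1.60 + 276 @ $1.00 + 56 @ $2.75 + 310 @ $1.90 = $3,512.05
LIFO COGS: 270 @ $1.00 + 197 @ $2.70 + 360 @ $1.90 + 56 @ $2.75 + 276 @ $1.00 + 92 @ $1.60 + 12 @ $4.05 = $2,111.70
Difference = |$3,512.05 − $2,111.70| = $1,400.35

$1,400.35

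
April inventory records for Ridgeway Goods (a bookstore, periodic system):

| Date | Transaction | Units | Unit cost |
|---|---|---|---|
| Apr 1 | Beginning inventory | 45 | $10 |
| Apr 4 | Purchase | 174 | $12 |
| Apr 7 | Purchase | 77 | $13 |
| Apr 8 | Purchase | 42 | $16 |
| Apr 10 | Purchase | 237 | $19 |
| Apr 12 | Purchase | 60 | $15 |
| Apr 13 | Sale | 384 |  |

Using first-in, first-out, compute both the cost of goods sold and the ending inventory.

COGS = $5,085; ending inventory = $4,529

Apr 13, 384 sold [FIFO — oldest first]: 45 @ $10 + 174 @ $12 + 77 @ $13 + 42 @ $16 + 46 @ $19 = $5,085
Ending inventory: 191 @ $19 + 60 @ $15 = $4,529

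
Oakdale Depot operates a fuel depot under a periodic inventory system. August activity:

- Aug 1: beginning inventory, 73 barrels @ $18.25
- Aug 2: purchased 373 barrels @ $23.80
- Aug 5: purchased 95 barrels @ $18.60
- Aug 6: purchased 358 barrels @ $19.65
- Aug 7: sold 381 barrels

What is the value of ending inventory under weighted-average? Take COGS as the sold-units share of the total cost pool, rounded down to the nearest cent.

Aug 7, sell 381: 381/899 × $19,011.35 → $8,057.09
Ending inventory (cost pool remaining) = $10,954.26
Check: goods available $19,011.35 = COGS $8,057.09 + ending $10,954.26

Ending inventory = $10,954.26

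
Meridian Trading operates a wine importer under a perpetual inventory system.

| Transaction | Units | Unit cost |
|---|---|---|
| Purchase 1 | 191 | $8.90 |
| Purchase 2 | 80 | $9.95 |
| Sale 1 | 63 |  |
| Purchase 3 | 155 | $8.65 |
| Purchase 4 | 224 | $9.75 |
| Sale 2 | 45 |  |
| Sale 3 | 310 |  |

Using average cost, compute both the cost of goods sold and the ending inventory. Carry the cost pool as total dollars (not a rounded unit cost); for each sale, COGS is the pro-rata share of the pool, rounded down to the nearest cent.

After Purchase 1: 191 on hand, pool $1,699.90 (≈ $8.9000 each)
After Purchase 2: 271 on hand, pool $2,495.90 (≈ $9.2100 each)
Sale 1, sell 63: 63/271 × $2,495.90 → $580.22
After Purchase 3: 363 on hand, pool $3,256.43 (≈ $8.9709 each)
After Purchase 4: 587 on hand, pool $5,440.43 (≈ $9.2682 each)
Sale 2, sell 45: 45/587 × $5,440.43 → $417.06
Sale 3, sell 310: 310/542 × $5,023.37 → $2,873.14
Total COGS = $580.22 + $417.06 + $2,873.14 = $3,870.42
Ending inventory (cost pool remaining) = $2,150.23

COGS = $3,870.42; ending inventory = $2,150.23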